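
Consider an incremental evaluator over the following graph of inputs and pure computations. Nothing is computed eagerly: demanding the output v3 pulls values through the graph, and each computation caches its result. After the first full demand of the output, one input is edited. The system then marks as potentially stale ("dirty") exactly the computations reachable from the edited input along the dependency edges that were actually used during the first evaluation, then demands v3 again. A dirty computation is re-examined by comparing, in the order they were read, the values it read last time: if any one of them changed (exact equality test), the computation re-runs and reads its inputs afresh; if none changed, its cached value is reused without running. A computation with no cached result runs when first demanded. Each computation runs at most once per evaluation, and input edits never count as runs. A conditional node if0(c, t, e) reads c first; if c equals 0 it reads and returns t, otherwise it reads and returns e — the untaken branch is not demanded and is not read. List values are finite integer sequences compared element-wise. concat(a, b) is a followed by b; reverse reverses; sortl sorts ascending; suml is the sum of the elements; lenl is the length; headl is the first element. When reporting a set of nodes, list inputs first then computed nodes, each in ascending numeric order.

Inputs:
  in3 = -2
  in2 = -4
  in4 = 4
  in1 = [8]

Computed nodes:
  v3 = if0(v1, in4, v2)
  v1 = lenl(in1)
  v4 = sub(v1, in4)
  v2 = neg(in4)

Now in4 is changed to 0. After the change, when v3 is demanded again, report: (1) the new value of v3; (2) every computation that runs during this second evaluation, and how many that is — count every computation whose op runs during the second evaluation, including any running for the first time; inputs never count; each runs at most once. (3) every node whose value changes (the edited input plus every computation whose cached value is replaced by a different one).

v3 now evaluates to 0.
Run set: v2, v3 (2 run).
Changed values: in4, v2, v3.

Initial pass — values computed on the first demand:
  v1 = lenl([8]) = 1
  v2 = neg(4) = -4
  v3 = if0(v1=1 -> else branch v2) = -4

Second demand — change propagation:
  v2: re-runs because in4 4->0; new result 0.
  v3: re-runs because v2 -4->0; new result 0.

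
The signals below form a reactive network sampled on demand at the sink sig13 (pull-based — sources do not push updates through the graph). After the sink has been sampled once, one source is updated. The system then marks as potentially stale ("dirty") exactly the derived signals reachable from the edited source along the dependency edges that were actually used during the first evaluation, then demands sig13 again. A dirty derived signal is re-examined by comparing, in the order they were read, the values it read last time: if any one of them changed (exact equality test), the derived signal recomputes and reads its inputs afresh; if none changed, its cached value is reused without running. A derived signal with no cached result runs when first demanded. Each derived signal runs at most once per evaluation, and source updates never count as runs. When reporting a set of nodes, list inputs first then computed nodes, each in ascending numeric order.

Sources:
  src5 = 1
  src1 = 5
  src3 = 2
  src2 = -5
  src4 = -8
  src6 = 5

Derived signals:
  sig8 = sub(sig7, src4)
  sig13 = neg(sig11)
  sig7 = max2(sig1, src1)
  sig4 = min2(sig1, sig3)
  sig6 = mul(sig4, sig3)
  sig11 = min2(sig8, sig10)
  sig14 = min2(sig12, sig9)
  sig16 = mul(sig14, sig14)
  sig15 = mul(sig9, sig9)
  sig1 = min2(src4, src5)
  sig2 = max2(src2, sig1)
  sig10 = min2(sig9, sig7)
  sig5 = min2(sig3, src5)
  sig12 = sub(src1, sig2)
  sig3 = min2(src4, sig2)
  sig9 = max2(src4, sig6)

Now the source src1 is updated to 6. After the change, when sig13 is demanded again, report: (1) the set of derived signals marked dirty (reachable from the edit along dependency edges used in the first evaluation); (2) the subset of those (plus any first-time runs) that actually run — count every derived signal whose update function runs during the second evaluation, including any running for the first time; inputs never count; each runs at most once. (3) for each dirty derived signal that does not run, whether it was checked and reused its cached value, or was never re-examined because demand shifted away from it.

Dirty set: sig7, sig8, sig10, sig11, sig13.
Run set: sig7, sig8, sig10, sig11, sig13 (5 run).
All dirty derived signals ended up running.

Initial pass — values computed on the first demand:
  sig1 = min2(-8, 1) = -8
  sig2 = max2(-5, -8) = -5
  sig3 = min2(-8, -5) = -8
  sig4 = min2(-8, -8) = -8
  sig6 = mul(-8, -8) = 64
  sig7 = max2(-8, 5) = 5
  sig8 = sub(5, -8) = 13
  sig9 = max2(-8, 64) = 64
  sig10 = min2(64, 5) = 5
  sig11 = min2(13, 5) = 5
  sig13 = neg(5) = -5

Second demand — change propagation:
  sig7: re-runs because src1 5->6; new result 6.
  sig8: re-runs because sig7 5->6; new result 14.
  sig10: re-runs because sig7 5->6; new result 6.
  sig11: re-runs because sig8 13->14; sig10 5->6; new result 6.
  sig13: re-runs because sig11 5->6; new result -6.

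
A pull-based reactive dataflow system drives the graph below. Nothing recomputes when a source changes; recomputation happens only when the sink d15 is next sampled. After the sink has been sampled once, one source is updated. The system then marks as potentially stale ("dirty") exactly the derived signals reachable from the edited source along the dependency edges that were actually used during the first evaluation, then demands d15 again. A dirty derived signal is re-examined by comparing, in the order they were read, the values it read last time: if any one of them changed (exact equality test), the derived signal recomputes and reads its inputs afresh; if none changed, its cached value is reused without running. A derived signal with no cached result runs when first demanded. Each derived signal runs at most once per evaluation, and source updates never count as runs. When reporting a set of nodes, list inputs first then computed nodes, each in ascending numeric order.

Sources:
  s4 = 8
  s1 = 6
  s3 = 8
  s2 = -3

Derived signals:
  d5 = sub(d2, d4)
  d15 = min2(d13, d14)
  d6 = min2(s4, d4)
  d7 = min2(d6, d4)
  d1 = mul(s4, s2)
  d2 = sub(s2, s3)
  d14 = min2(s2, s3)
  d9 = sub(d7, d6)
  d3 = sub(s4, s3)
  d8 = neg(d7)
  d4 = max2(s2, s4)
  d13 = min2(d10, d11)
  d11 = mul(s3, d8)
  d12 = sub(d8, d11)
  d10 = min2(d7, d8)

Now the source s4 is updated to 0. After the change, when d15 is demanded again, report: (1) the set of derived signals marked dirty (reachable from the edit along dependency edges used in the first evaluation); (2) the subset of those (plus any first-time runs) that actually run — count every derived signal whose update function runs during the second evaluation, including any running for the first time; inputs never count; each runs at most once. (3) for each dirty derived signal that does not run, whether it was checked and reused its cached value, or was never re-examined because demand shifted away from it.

First evaluation (everything demanded from the output):
  d4 = max2(-3, 8) = 8
  d6 = min2(8, 8) = 8
  d7 = min2(8, 8) = 8
  d8 = neg(8) = -8
  d10 = min2(8, -8) = -8
  d11 = mul(8, -8) = -64
  d13 = min2(-8, -64) = -64
  d14 = min2(-3, 8) = -3
  d15 = min2(-64, -3) = -64

Propagation after the edit:
  d4: runs — s4 8->0; result 0.
  d6: runs — s4 8->0; d4 8->0; result 0.
  d7: runs — d6 8->0; d4 8->0; result 0.
  d8: runs — d7 8->0; result 0.
  d10: runs — d7 8->0; d8 -8->0; result 0.
  d11: runs — d8 -8->0; result 0.
  d13: runs — d10 -8->0; d11 -64->0; result 0.
  d15: runs — d13 -64->0; result -3.

Marked dirty: d4, d6, d7, d8, d10, d11, d13, d15.
Derived signals that run: d4, d6, d7, d8, d10, d11, d13, d15 — 8 in total.
Every dirty derived signal ran.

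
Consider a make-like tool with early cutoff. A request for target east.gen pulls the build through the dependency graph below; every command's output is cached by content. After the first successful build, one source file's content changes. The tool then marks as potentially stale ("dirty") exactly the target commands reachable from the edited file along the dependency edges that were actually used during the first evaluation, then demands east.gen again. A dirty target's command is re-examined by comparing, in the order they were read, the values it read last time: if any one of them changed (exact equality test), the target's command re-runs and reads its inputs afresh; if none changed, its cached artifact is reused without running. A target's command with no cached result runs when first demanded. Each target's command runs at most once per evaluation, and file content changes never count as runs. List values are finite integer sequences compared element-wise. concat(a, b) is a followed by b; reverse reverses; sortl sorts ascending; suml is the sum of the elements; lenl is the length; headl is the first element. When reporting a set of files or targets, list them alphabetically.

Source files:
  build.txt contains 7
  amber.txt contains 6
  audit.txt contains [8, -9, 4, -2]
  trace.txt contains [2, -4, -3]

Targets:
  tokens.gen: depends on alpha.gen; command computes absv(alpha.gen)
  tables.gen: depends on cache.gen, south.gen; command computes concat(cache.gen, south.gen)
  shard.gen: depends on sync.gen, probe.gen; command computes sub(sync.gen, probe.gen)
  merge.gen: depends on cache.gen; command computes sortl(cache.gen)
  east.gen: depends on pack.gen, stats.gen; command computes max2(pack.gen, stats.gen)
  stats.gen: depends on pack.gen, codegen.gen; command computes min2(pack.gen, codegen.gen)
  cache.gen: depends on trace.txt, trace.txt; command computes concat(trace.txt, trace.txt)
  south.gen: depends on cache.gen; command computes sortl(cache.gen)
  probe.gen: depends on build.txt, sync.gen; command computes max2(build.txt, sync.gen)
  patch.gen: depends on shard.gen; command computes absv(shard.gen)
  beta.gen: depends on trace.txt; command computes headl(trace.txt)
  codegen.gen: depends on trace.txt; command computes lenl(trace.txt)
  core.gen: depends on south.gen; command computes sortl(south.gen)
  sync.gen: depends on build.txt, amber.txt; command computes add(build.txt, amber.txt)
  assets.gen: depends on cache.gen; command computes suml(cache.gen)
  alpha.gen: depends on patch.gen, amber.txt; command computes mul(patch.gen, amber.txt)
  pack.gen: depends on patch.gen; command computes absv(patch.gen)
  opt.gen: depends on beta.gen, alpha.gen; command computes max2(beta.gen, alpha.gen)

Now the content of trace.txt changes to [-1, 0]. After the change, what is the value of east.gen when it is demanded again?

Demanding east.gen again yields 0.
Note the absorption at stats.gen: it re-runs yet its value is the same, leaving the output's value untouched.

First demand of the output computes:
  codegen.gen = lenl([2, -4, -3]) = 3
  sync.gen = add(7, 6) = 13
  probe.gen = max2(7, 13) = 13
  shard.gen = sub(13, 13) = 0
  patch.gen = absv(0) = 0
  pack.gen = absv(0) = 0
  stats.gen = min2(0, 3) = 0
  east.gen = max2(0, 0) = 0

After the edit, cleaning proceeds:
  codegen.gen: a read changed (trace.txt [2, -4, -3]->[-1, 0]) — executes, giving 2.
  stats.gen: a read changed (codegen.gen 3->2) — executes, giving 0 — identical to its old value.
  east.gen: dirty, but its reads are unchanged (pack.gen unchanged, stats.gen unchanged); cached 0 stands.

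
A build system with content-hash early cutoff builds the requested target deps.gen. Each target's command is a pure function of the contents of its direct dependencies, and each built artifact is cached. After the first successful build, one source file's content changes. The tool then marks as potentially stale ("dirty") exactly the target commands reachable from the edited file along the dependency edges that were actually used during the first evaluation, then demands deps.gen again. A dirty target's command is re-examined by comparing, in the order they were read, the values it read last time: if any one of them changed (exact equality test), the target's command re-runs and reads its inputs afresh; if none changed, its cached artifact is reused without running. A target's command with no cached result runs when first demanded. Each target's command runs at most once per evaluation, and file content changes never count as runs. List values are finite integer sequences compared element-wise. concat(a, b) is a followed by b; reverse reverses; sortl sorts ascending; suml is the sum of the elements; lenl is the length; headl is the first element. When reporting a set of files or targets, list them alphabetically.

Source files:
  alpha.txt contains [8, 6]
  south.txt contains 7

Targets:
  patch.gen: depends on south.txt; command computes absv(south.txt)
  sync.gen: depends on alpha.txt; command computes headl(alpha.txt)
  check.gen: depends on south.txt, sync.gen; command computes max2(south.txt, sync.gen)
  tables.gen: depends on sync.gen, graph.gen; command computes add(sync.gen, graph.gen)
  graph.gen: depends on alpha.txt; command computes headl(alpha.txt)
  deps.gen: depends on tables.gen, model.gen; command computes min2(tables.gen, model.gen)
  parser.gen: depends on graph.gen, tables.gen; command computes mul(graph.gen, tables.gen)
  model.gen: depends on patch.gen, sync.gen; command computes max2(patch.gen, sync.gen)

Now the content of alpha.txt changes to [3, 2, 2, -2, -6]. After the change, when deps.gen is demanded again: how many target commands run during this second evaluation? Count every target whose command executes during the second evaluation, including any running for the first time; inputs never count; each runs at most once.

Target commands that run: deps.gen, graph.gen, model.gen, sync.gen, tables.gen — 5 in total.

First evaluation (everything demanded from the output):
  graph.gen = headl([8, 6]) = 8
  patch.gen = absv(7) = 7
  sync.gen = headl([8, 6]) = 8
  model.gen = max2(7, 8) = 8
  tables.gen = add(8, 8) = 16
  deps.gen = min2(16, 8) = 8

Propagation after the edit:
  graph.gen: runs — alpha.txt [8, 6]->[3, 2, 2, -2, -6]; result 3.
  sync.gen: runs — alpha.txt [8, 6]->[3, 2, 2, -2, -6]; result 3.
  model.gen: runs — sync.gen 8->3; result 7.
  tables.gen: runs — sync.gen 8->3; graph.gen 8->3; result 6.
  deps.gen: runs — tables.gen 16->6; model.gen 8->7; result 6.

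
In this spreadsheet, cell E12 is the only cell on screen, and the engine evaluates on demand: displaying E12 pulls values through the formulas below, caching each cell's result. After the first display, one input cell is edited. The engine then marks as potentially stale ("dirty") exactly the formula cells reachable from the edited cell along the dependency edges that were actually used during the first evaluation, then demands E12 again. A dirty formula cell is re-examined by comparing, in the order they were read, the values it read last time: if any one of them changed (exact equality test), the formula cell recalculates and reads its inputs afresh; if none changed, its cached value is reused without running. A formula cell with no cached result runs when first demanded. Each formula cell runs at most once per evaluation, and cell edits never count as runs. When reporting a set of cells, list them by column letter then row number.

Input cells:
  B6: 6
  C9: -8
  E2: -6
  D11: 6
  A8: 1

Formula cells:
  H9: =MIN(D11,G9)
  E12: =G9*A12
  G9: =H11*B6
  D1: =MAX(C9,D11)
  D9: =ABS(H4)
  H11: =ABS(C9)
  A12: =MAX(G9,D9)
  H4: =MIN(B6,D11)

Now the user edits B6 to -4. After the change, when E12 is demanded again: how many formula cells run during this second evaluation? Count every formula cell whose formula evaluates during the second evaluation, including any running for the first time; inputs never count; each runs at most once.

Run set: A12, D9, E12, G9, H4 (5 run).

Initial pass — values computed on the first demand:
  H4 = MIN(6, 6) = 6
  D9 = ABS(6) = 6
  H11 = ABS(-8) = 8
  G9 = 8 * 6 = 48
  A12 = MAX(48, 6) = 48
  E12 = 48 * 48 = 2304

Second demand — change propagation:
  G9: re-runs because B6 6->-4; new result -32.
  H4: re-runs because B6 6->-4; new result -4.
  D9: re-runs because H4 6->-4; new result 4.
  A12: re-runs because G9 48->-32; D9 6->4; new result 4.
  E12: re-runs because G9 48->-32; A12 48->4; new result -128.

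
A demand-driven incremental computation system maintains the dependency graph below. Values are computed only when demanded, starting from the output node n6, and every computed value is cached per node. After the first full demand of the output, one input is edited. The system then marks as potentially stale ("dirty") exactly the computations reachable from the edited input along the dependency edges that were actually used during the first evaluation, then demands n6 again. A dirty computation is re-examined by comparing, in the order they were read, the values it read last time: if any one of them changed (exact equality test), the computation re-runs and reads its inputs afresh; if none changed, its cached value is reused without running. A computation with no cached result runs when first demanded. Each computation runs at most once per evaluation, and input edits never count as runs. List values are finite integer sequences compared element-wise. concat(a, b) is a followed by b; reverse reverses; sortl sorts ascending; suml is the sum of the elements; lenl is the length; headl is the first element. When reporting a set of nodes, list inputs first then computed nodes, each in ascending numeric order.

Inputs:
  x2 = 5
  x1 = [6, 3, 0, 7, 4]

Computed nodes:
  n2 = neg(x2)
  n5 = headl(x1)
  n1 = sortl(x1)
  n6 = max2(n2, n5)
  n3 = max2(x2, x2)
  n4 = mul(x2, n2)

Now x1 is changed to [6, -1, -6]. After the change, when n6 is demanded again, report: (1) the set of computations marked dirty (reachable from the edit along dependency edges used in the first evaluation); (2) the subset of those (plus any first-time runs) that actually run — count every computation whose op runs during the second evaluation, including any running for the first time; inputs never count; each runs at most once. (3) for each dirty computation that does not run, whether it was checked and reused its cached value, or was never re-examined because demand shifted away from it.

First evaluation (everything demanded from the output):
  n2 = neg(5) = -5
  n5 = headl([6, 3, 0, 7, 4]) = 6
  n6 = max2(-5, 6) = 6

Propagation after the edit:
  n5: runs — x1 [6, 3, 0, 7, 4]->[6, -1, -6]; result 6 (same value as before).
  n6: checked — values it read are unchanged (n2 unchanged, n5 unchanged); reused cached 6 without running.

Key observation: the change is absorbed at n5 — it re-runs but produces the same value, and the output's value is unchanged.

Marked dirty: n5, n6.
Computations that run: n5 — 1 in total.
Checked but reused from cache: n6.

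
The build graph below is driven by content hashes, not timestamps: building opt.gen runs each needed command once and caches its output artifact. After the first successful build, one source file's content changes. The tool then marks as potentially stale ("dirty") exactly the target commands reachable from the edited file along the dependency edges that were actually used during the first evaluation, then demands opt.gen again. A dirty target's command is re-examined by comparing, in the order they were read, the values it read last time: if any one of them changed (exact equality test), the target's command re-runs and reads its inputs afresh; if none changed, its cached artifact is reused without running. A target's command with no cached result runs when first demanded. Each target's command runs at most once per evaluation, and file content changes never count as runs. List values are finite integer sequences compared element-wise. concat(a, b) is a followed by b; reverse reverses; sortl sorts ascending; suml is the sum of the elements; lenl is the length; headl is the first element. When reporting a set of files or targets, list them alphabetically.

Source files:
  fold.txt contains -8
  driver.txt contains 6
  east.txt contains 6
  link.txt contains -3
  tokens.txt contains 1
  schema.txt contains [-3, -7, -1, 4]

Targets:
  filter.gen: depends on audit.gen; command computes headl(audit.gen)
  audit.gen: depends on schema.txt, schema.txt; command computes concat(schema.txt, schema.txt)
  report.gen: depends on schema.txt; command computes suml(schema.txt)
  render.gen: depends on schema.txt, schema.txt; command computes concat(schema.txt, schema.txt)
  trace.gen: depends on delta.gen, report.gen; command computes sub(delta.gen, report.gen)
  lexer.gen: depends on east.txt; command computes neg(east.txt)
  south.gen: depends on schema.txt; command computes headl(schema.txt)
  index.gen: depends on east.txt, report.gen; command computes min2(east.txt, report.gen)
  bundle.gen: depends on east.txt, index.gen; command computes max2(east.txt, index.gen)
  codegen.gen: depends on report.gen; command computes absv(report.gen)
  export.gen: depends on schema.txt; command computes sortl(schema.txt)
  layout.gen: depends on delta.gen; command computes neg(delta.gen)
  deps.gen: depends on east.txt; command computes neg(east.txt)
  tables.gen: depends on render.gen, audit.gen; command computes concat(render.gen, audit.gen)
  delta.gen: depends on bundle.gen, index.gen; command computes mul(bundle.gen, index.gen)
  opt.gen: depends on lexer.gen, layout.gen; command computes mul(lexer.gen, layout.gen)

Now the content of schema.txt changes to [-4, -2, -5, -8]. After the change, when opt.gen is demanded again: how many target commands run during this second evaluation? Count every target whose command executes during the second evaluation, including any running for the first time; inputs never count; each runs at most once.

Run set: bundle.gen, delta.gen, index.gen, layout.gen, opt.gen, report.gen (6 run).

Initial pass — values computed on the first demand:
  lexer.gen = neg(6) = -6
  report.gen = suml([-3, -7, -1, 4]) = -7
  index.gen = min2(6, -7) = -7
  bundle.gen = max2(6, -7) = 6
  delta.gen = mul(6, -7) = -42
  layout.gen = neg(-42) = 42
  opt.gen = mul(-6, 42) = -252

Second demand — change propagation:
  report.gen: re-runs because schema.txt [-3, -7, -1, 4]->[-4, -2, -5, -8]; new result -19.
  index.gen: re-runs because report.gen -7->-19; new result -19.
  bundle.gen: re-runs because index.gen -7->-19; new result 6 (unchanged).
  delta.gen: re-runs because index.gen -7->-19; new result -114.
  layout.gen: re-runs because delta.gen -42->-114; new result 114.
  opt.gen: re-runs because layout.gen 42->114; new result -684.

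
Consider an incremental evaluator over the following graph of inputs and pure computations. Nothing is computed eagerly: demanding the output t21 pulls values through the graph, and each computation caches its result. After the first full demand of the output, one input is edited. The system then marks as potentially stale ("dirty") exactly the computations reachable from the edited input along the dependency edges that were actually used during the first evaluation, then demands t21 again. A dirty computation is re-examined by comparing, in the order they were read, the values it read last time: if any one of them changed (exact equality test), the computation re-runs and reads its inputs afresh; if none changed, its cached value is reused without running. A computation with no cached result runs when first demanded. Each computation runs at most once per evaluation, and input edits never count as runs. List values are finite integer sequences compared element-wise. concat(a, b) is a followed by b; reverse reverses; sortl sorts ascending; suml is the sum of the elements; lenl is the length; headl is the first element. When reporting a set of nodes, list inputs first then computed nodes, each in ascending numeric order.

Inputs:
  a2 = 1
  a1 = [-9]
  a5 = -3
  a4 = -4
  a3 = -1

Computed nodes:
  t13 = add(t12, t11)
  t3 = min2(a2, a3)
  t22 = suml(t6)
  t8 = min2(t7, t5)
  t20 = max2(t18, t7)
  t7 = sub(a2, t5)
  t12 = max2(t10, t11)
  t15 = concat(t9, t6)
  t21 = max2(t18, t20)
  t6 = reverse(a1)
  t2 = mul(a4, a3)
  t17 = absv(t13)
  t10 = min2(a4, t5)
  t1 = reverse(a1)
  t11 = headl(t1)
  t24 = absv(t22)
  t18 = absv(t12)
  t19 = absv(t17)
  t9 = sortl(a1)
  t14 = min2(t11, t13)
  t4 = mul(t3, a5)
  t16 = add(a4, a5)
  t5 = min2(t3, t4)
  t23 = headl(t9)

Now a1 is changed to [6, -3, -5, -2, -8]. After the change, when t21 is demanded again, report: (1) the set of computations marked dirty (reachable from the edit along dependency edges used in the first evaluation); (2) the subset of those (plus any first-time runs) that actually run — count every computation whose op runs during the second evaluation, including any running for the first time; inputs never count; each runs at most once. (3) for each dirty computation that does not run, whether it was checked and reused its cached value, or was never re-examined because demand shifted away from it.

Dirty set: t1, t11, t12, t18, t20, t21.
Run set: t1, t11, t12 (3 run).
Re-examined without running (cache reused): t18, t20, t21.
The important point: t12 recomputes to an identical value, and the output ends up unchanged.

Initial pass — values computed on the first demand:
  t1 = reverse([-9]) = [-9]
  t3 = min2(1, -1) = -1
  t4 = mul(-1, -3) = 3
  t5 = min2(-1, 3) = -1
  t7 = sub(1, -1) = 2
  t10 = min2(-4, -1) = -4
  t11 = headl([-9]) = -9
  t12 = max2(-4, -9) = -4
  t18 = absv(-4) = 4
  t20 = max2(4, 2) = 4
  t21 = max2(4, 4) = 4

Second demand — change propagation:
  t1: re-runs because a1 [-9]->[6, -3, -5, -2, -8]; new result [-8, -2, -5, -3, 6].
  t11: re-runs because t1 [-9]->[-8, -2, -5, -3, 6]; new result -8.
  t12: re-runs because t11 -9->-8; new result -4 (unchanged).
  t18: re-examined; everything it read last time is the same (t12 unchanged) — cache 4 kept, no run.
  t20: re-examined; everything it read last time is the same (t18 unchanged, t7 unchanged) — cache 4 kept, no run.
  t21: re-examined; everything it read last time is the same (t18 unchanged, t20 unchanged) — cache 4 kept, no run.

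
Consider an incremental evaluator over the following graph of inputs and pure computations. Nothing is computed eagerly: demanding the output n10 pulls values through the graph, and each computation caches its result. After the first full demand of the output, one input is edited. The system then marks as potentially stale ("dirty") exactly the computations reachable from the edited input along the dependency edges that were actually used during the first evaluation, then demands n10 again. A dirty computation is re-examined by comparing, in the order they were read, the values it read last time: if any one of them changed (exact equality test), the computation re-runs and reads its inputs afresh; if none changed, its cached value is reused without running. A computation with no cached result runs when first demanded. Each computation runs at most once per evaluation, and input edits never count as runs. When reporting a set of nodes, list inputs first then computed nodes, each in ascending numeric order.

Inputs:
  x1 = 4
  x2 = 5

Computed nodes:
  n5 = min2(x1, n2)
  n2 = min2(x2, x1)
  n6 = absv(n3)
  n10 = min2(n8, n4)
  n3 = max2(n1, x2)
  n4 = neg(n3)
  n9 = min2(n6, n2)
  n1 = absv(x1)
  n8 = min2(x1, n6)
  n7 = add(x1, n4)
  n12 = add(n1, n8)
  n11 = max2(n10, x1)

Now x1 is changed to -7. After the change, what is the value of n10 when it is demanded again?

Initial pass — values computed on the first demand:
  n1 = absv(4) = 4
  n3 = max2(4, 5) = 5
  n4 = neg(5) = -5
  n6 = absv(5) = 5
  n8 = min2(4, 5) = 4
  n10 = min2(4, -5) = -5

Second demand — change propagation:
  n1: re-runs because x1 4->-7; new result 7.
  n3: re-runs because n1 4->7; new result 7.
  n4: re-runs because n3 5->7; new result -7.
  n6: re-runs because n3 5->7; new result 7.
  n8: re-runs because x1 4->-7; n6 5->7; new result -7.
  n10: re-runs because n8 4->-7; n4 -5->-7; new result -7.

n10 now evaluates to -7.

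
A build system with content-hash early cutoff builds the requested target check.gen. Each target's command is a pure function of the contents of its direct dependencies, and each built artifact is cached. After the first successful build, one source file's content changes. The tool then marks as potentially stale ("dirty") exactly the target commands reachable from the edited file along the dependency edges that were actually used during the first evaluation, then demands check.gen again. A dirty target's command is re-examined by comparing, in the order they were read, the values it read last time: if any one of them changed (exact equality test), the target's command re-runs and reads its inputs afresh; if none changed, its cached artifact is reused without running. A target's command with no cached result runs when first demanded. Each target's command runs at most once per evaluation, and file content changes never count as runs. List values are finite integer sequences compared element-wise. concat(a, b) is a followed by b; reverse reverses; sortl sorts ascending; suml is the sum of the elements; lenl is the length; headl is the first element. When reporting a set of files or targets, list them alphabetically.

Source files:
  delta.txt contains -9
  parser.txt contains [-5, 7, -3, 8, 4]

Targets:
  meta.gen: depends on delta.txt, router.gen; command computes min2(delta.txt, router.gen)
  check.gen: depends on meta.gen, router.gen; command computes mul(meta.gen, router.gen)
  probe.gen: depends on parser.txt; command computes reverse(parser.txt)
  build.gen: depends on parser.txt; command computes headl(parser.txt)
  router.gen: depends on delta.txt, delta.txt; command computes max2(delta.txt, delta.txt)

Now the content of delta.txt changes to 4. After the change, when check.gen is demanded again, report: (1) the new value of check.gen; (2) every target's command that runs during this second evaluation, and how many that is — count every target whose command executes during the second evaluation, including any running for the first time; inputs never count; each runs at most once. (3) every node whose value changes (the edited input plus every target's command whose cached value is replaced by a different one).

First evaluation (everything demanded from the output):
  router.gen = max2(-9, -9) = -9
  meta.gen = min2(-9, -9) = -9
  check.gen = mul(-9, -9) = 81

Propagation after the edit:
  router.gen: runs — delta.txt -9->4; delta.txt -9->4; result 4.
  meta.gen: runs — delta.txt -9->4; router.gen -9->4; result 4.
  check.gen: runs — meta.gen -9->4; router.gen -9->4; result 16.

New value of check.gen: 16.
Target commands that run: check.gen, meta.gen, router.gen — 3 in total.
Values that change: check.gen, delta.txt, meta.gen, router.gen.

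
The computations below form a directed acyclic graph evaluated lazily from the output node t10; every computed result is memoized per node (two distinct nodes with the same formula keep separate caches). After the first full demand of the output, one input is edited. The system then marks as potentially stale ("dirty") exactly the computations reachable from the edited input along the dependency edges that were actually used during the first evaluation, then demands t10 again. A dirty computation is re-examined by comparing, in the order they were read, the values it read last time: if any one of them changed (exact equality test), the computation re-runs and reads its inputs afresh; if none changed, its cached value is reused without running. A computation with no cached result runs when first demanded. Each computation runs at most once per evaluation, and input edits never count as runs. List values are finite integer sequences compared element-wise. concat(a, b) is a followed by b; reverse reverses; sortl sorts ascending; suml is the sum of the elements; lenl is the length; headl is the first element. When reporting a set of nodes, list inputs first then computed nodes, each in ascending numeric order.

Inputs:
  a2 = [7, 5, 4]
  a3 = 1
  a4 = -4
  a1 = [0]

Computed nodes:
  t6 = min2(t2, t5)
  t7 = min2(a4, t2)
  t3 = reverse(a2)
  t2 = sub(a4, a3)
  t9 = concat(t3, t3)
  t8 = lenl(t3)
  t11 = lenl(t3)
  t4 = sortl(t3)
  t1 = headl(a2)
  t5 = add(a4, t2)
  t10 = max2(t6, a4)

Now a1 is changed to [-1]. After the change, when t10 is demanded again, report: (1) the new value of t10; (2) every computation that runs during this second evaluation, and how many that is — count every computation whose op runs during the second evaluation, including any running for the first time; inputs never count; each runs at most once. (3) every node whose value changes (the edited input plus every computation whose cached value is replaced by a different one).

Demanding t10 again yields -4.
0 computations run: none.
The nodes whose values change: a1.
Note the shortcut — nothing in the graph depends on a1 at all, so no recomputation happens.

First demand of the output computes:
  t2 = sub(-4, 1) = -5
  t5 = add(-4, -5) = -9
  t6 = min2(-5, -9) = -9
  t10 = max2(-9, -4) = -4

After the edit, cleaning proceeds:
  no node depends on a1 at all; the second demand re-runs nothing.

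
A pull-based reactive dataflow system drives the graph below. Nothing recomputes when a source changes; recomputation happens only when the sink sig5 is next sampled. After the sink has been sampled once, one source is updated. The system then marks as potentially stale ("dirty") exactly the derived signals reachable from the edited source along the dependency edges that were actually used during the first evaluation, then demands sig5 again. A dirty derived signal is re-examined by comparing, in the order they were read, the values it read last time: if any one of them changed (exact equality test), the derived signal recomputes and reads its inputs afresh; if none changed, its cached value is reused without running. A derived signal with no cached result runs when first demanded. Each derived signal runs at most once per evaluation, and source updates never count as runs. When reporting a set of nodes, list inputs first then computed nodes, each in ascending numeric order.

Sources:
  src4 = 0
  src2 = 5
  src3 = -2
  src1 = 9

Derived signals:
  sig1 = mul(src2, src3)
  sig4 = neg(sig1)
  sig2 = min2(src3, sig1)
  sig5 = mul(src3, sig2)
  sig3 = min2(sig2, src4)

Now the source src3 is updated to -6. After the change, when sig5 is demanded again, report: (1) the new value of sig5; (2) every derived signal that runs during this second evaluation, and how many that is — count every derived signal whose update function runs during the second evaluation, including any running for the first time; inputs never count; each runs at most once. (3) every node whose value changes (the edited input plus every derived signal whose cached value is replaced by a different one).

First evaluation (everything demanded from the output):
  sig1 = mul(5, -2) = -10
  sig2 = min2(-2, -10) = -10
  sig5 = mul(-2, -10) = 20

Propagation after the edit:
  sig1: runs — src3 -2->-6; result -30.
  sig2: runs — src3 -2->-6; sig1 -10->-30; result -30.
  sig5: runs — src3 -2->-6; sig2 -10->-30; result 180.

New value of sig5: 180.
Derived signals that run: sig1, sig2, sig5 — 3 in total.
Values that change: src3, sig1, sig2, sig5.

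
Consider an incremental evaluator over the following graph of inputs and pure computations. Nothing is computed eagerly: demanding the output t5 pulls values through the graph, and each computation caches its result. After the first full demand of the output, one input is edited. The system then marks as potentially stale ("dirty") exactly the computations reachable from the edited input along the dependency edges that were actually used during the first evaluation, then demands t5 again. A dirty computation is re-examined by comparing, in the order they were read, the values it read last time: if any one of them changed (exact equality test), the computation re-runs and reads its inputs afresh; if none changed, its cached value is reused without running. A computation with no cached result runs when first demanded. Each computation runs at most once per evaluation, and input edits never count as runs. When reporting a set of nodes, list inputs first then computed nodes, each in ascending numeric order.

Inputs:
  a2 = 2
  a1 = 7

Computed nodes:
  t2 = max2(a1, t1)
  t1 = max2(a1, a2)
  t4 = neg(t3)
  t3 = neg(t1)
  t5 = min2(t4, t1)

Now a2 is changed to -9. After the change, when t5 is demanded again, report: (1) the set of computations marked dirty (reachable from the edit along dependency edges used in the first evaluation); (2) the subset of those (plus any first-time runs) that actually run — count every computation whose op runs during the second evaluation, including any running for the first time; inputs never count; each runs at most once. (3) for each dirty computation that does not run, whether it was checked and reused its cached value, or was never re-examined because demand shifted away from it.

Initial pass — values computed on the first demand:
  t1 = max2(7, 2) = 7
  t3 = neg(7) = -7
  t4 = neg(-7) = 7
  t5 = min2(7, 7) = 7

Second demand — change propagation:
  t1: re-runs because a2 2->-9; new result 7 (unchanged).
  t3: re-examined; everything it read last time is the same (t1 unchanged) — cache -7 kept, no run.
  t4: re-examined; everything it read last time is the same (t3 unchanged) — cache 7 kept, no run.
  t5: re-examined; everything it read last time is the same (t4 unchanged, t1 unchanged) — cache 7 kept, no run.

The important point: t1 recomputes to an identical value, and the output ends up unchanged.

Dirty set: t1, t3, t4, t5.
Run set: t1 (1 run).
Re-examined without running (cache reused): t3, t4, t5.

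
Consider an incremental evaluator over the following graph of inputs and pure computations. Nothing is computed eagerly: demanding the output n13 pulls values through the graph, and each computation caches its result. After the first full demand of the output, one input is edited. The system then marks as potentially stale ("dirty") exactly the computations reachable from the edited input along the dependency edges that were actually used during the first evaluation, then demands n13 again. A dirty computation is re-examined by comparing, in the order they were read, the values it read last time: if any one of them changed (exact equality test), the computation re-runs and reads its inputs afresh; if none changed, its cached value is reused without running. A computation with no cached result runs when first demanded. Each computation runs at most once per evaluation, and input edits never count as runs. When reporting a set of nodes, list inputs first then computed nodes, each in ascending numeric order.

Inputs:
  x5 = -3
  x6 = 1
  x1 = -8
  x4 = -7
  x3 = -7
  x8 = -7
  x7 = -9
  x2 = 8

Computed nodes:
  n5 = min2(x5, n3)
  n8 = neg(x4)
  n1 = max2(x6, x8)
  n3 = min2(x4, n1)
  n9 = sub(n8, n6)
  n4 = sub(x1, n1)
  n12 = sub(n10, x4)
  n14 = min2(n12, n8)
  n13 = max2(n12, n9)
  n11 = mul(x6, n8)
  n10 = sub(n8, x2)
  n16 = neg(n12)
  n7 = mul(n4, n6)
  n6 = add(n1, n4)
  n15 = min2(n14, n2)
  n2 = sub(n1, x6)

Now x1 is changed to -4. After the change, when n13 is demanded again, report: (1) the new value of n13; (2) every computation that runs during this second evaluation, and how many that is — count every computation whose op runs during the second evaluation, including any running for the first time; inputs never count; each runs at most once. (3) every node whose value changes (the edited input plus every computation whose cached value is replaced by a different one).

n13 now evaluates to 11.
Run set: n4, n6, n9, n13 (4 run).
Changed values: x1, n4, n6, n9, n13.

Initial pass — values computed on the first demand:
  n1 = max2(1, -7) = 1
  n4 = sub(-8, 1) = -9
  n6 = add(1, -9) = -8
  n8 = neg(-7) = 7
  n9 = sub(7, -8) = 15
  n10 = sub(7, 8) = -1
  n12 = sub(-1, -7) = 6
  n13 = max2(6, 15) = 15

Second demand — change propagation:
  n4: re-runs because x1 -8->-4; new result -5.
  n6: re-runs because n4 -9->-5; new result -4.
  n9: re-runs because n6 -8->-4; new result 11.
  n13: re-runs because n9 15->11; new result 11.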